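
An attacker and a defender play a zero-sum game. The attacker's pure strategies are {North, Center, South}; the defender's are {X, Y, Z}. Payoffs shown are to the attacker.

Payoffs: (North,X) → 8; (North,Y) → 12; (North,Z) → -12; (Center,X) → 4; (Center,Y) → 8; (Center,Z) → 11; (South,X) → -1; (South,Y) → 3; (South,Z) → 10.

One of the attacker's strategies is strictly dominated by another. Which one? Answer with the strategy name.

Center gives a strictly higher payoff than South against every column: 4 > -1, 8 > 3, 11 > 10.
So South is strictly dominated and the attacker never plays it.

South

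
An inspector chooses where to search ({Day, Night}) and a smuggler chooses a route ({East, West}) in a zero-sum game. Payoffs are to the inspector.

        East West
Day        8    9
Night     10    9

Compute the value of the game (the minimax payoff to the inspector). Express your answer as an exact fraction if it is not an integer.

9

Row minima: Day → 8, Night → 9; maximin = 9.
Column maxima: East → 10, West → 9; minimax = 9.
Since maximin = minimax = 9, there is a saddle point and the value is 9.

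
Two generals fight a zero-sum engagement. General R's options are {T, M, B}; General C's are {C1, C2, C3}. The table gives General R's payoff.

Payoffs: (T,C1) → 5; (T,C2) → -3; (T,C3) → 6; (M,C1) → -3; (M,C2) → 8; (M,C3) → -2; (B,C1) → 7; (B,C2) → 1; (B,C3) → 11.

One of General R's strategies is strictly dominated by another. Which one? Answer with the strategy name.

B gives a strictly higher payoff than T against every column: 7 > 5, 1 > -3, 11 > 6.
So T is strictly dominated and General R never plays it.

T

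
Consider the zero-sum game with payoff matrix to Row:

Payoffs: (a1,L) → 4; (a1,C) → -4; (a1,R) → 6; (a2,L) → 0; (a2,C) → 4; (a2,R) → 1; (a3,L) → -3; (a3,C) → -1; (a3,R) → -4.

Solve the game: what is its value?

Row minima: a1 → -4, a2 → 0, a3 → -4; maximin = 0.
Column maxima: L → 4, C → 4, R → 6; minimax = 4.
0 ≠ 4, so there is no saddle point; optimal play is mixed.
a3 is strictly dominated by a2, so Row never plays it.
With a3 eliminated, R is strictly dominated by L (it gives Row strictly more in every remaining row), so Column never plays it.
On the remaining 2×2 (a1, a2 vs L, C):
Let Row play a1 with probability p. Expected payoff against L: 4p + 0(1−p) = 4p; against C: (-4)p + 4(1−p) = −8p + 4.
Setting these equal: 4p = −8p + 4 ⇒ 12p = 4 ⇒ p = 1/3, and the value is (4)·(1/3) = 4/3.
For Column: with q = P(L), equating a1's and a2's payoffs gives 8q − 4 = −4q + 4 ⇒ q = 2/3.

4/3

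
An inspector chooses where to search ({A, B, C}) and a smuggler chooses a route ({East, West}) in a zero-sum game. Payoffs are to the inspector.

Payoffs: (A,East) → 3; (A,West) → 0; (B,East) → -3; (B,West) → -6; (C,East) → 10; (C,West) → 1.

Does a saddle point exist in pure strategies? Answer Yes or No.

Row minima: A → 0, B → -6, C → 1; maximin = 1.
Column maxima: East → 10, West → 1; minimax = 1.
maximin = minimax = 1, so a saddle point exists.

Yes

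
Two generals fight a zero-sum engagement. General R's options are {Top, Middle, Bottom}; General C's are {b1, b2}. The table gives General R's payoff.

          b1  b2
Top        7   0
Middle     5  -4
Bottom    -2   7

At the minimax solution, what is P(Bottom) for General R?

Row minima: Top → 0, Middle → -4, Bottom → -2; maximin = 0.
Column maxima: b1 → 7, b2 → 7; minimax = 7.
0 ≠ 7, so there is no saddle point; optimal play is mixed.
Middle is strictly dominated by Top, so General R never plays it.
On the remaining 2×2 (Top, Bottom vs b1, b2):
Let General R play Top with probability p. Expected payoff against b1: 7p + (-2)(1−p) = 9p − 2; against b2: 0p + 7(1−p) = −7p + 7.
Setting these equal: 9p − 2 = −7p + 7 ⇒ 16p = 9 ⇒ p = 9/16, and the value is (9)·(9/16) − 2 = 49/16.
For General C: with q = P(b1), equating Top's and Bottom's payoffs gives 7q = −9q + 7 ⇒ q = 7/16.

7/16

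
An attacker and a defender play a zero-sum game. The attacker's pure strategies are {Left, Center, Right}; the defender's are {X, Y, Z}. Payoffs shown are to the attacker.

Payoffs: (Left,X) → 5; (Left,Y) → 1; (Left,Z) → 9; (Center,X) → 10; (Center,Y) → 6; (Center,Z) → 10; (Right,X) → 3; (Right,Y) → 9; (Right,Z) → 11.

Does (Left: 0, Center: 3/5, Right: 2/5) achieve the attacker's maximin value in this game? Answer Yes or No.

Against X this mix gives (3/5)·10 + (2/5)·3 = 36/5.
Against Y this mix gives (3/5)·6 + (2/5)·9 = 36/5.
Against Z this mix gives (3/5)·10 + (2/5)·11 = 52/5.
All of the defender's active replies (X, Y) yield 36/5, and no column does worse for the attacker. The mix makes the defender indifferent and guarantees 36/5, so it is optimal.

Yes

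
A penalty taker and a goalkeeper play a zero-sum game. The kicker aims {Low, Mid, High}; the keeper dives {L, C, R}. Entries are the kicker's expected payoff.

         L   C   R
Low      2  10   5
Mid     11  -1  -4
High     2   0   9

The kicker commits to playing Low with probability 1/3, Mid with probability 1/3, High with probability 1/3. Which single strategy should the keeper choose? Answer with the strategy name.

If the keeper plays L, the kicker's expected payoff is (1/3)·2 + (1/3)·11 + (1/3)·2 = 5.
If the keeper plays C, the kicker's expected payoff is (1/3)·10 + (1/3)·(-1) + (1/3)·0 = 3.
If the keeper plays R, the kicker's expected payoff is (1/3)·5 + (1/3)·(-4) + (1/3)·9 = 10/3.
The keeper minimizes the kicker's payoff; the smallest is 3, so the best response is C.

C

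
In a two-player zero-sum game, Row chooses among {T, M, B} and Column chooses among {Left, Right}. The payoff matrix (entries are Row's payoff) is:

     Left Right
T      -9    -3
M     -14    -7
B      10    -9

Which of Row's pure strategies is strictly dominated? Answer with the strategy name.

T gives a strictly higher payoff than M against every column: -9 > -14, -3 > -7.
So M is strictly dominated and Row never plays it.

M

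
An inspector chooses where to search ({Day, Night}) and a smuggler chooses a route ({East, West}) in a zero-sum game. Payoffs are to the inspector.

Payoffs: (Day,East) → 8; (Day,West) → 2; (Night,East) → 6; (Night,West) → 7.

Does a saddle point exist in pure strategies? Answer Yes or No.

Row minima: Day → 2, Night → 6; maximin = 6.
Column maxima: East → 8, West → 7; minimax = 7.
6 ≠ 7, so no pure-strategy equilibrium exists.

No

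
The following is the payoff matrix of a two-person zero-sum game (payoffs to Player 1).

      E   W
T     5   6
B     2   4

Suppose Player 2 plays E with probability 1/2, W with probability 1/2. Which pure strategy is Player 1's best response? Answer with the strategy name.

T

Expected payoff of T: (1/2)·5 + (1/2)·6 = 11/2.
Expected payoff of B: (1/2)·2 + (1/2)·4 = 3.
The largest is 11/2, so Player 1's best response is T.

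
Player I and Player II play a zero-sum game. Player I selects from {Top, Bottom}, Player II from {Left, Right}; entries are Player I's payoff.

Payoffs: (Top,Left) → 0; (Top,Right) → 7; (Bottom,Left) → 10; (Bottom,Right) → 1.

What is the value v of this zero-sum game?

35/8

Row minima: Top → 0, Bottom → 1; maximin = 1.
Column maxima: Left → 10, Right → 7; minimax = 7.
1 ≠ 7, so there is no saddle point; optimal play is mixed.
Let Player I play Top with probability p. Expected payoff against Left: 0p + 10(1−p) = −10p + 10; against Right: 7p + 1(1−p) = 6p + 1.
Setting these equal: −10p + 10 = 6p + 1 ⇒ −16p = -9 ⇒ p = 9/16, and the value is (-10)·(9/16) + 10 = 35/8.
For Player II: with q = P(Left), equating Top's and Bottom's payoffs gives −7q + 7 = 9q + 1 ⇒ q = 3/8.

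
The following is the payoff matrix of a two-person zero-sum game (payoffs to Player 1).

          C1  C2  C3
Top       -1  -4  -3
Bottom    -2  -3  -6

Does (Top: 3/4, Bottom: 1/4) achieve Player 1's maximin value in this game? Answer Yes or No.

Yes

Against C1 this mix gives (3/4)·(-1) + (1/4)·(-2) = -5/4.
Against C2 this mix gives (3/4)·(-4) + (1/4)·(-3) = -15/4.
Against C3 this mix gives (3/4)·(-3) + (1/4)·(-6) = -15/4.
All of Player 2's active replies (C2, C3) yield -15/4, and no column does worse for Player 1. The mix makes Player 2 indifferent and guarantees -15/4, so it is optimal.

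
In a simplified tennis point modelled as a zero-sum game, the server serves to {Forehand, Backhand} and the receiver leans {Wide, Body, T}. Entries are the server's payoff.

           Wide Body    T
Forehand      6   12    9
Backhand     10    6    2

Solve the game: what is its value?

78/11

Row minima: Forehand → 6, Backhand → 2; maximin = 6.
Column maxima: Wide → 10, Body → 12, T → 9; minimax = 9.
6 ≠ 9, so there is no saddle point; optimal play is mixed.
Body is strictly dominated by T (it gives the server strictly more in every row), so the receiver never plays it.
On the remaining 2×2 (Forehand, Backhand vs Wide, T):
Let the server play Forehand with probability p. Expected payoff against Wide: 6p + 10(1−p) = −4p + 10; against T: 9p + 2(1−p) = 7p + 2.
Setting these equal: −4p + 10 = 7p + 2 ⇒ −11p = -8 ⇒ p = 8/11, and the value is (-4)·(8/11) + 10 = 78/11.
For the receiver: with q = P(Wide), equating Forehand's and Backhand's payoffs gives −3q + 9 = 8q + 2 ⇒ q = 7/11.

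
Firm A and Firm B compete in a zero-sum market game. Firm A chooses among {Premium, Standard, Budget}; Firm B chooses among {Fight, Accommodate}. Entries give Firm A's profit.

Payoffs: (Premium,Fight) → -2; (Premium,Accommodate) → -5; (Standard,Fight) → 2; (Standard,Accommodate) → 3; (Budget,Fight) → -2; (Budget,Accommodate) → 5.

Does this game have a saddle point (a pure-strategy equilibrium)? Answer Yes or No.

Row minima: Premium → -5, Standard → 2, Budget → -2; maximin = 2.
Column maxima: Fight → 2, Accommodate → 5; minimax = 2.
maximin = minimax = 2, so a saddle point exists.

Yes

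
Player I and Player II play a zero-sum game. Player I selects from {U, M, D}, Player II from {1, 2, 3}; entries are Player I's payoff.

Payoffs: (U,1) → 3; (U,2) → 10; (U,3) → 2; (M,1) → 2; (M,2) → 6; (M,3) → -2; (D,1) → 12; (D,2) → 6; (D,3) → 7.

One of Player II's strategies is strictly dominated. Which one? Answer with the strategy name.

3 holds Player I's payoff strictly below 1 in every row: 2 < 3, -2 < 2, 7 < 12.
So 1 is strictly dominated for Player II.

1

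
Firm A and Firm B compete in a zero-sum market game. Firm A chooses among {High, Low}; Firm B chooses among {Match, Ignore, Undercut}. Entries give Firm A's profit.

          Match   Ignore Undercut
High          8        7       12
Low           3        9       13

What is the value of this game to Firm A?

51/7

Row minima: High → 7, Low → 3; maximin = 7.
Column maxima: Match → 8, Ignore → 9, Undercut → 13; minimax = 8.
7 ≠ 8, so there is no saddle point; optimal play is mixed.
Undercut is strictly dominated by Match (it gives Firm A strictly more in every row), so Firm B never plays it.
On the remaining 2×2 (High, Low vs Match, Ignore):
Let Firm A play High with probability p. Expected payoff against Match: 8p + 3(1−p) = 5p + 3; against Ignore: 7p + 9(1−p) = −2p + 9.
Setting these equal: 5p + 3 = −2p + 9 ⇒ 7p = 6 ⇒ p = 6/7, and the value is (5)·(6/7) + 3 = 51/7.
For Firm B: with q = P(Match), equating High's and Low's payoffs gives q + 7 = −6q + 9 ⇒ q = 2/7.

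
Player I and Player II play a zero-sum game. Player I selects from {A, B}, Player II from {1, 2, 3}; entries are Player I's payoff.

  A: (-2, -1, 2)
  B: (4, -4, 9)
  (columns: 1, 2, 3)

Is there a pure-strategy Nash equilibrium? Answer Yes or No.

No

Row minima: A → -2, B → -4; maximin = -2.
Column maxima: 1 → 4, 2 → -1, 3 → 9; minimax = -1.
-2 ≠ -1, so no pure-strategy equilibrium exists.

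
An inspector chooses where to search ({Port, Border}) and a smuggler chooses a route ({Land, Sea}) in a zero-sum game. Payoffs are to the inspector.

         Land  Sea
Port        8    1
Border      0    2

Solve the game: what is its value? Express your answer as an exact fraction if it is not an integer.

16/9

Row minima: Port → 1, Border → 0; maximin = 1.
Column maxima: Land → 8, Sea → 2; minimax = 2.
1 ≠ 2, so there is no saddle point; optimal play is mixed.
Let the inspector play Port with probability p. Expected payoff against Land: 8p + 0(1−p) = 8p; against Sea: 1p + 2(1−p) = −p + 2.
Setting these equal: 8p = −p + 2 ⇒ 9p = 2 ⇒ p = 2/9, and the value is (8)·(2/9) = 16/9.
For the smuggler: with q = P(Land), equating Port's and Border's payoffs gives 7q + 1 = −2q + 2 ⇒ q = 1/9.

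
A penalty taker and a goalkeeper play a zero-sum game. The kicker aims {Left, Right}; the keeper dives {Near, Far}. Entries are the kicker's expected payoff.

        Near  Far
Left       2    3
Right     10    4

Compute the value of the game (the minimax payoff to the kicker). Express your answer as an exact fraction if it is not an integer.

Row minima: Left → 2, Right → 4; maximin = 4.
Column maxima: Near → 10, Far → 4; minimax = 4.
Since maximin = minimax = 4, there is a saddle point and the value is 4.

4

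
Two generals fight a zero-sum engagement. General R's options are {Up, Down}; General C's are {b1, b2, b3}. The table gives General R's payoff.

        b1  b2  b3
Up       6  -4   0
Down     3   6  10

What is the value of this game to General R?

48/13

Row minima: Up → -4, Down → 3; maximin = 3.
Column maxima: b1 → 6, b2 → 6, b3 → 10; minimax = 6.
3 ≠ 6, so there is no saddle point; optimal play is mixed.
b3 is strictly dominated by b2 (it gives General R strictly more in every row), so General C never plays it.
On the remaining 2×2 (Up, Down vs b1, b2):
Let General R play Up with probability p. Expected payoff against b1: 6p + 3(1−p) = 3p + 3; against b2: (-4)p + 6(1−p) = −10p + 6.
Setting these equal: 3p + 3 = −10p + 6 ⇒ 13p = 3 ⇒ p = 3/13, and the value is (3)·(3/13) + 3 = 48/13.
For General C: with q = P(b1), equating Up's and Down's payoffs gives 10q − 4 = −3q + 6 ⇒ q = 10/13.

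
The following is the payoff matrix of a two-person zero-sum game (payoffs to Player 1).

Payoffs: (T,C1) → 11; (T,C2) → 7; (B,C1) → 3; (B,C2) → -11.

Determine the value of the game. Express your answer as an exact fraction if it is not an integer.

Row minima: T → 7, B → -11; maximin = 7.
Column maxima: C1 → 11, C2 → 7; minimax = 7.
Since maximin = minimax = 7, there is a saddle point and the value is 7.

7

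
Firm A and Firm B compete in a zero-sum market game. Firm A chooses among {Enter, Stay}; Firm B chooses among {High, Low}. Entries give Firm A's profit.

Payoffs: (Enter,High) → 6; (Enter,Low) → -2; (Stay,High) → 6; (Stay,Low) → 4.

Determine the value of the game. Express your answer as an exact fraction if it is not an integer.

4

Row minima: Enter → -2, Stay → 4; maximin = 4.
Column maxima: High → 6, Low → 4; minimax = 4.
Since maximin = minimax = 4, there is a saddle point and the value is 4.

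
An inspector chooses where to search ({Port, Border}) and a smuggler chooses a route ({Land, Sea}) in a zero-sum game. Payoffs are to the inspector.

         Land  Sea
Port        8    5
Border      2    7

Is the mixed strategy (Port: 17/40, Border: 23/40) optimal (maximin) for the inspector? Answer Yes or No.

No

Against Land this mix gives (17/40)·8 + (23/40)·2 = 91/20.
Against Sea this mix gives (17/40)·5 + (23/40)·7 = 123/20.
The smuggler will play Land, holding the inspector to 91/20. Shifting weight toward the row that does better against Land would raise this floor (the equalizing mix achieves 23/4 against both Land and Sea), so the proposed strategy is not optimal.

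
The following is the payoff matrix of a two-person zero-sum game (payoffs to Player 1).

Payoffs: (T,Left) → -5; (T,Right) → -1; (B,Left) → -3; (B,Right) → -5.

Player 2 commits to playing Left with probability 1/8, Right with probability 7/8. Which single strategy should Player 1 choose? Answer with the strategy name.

Expected payoff of T: (1/8)·(-5) + (7/8)·(-1) = -3/2.
Expected payoff of B: (1/8)·(-3) + (7/8)·(-5) = -19/4.
The largest is -3/2, so Player 1's best response is T.

T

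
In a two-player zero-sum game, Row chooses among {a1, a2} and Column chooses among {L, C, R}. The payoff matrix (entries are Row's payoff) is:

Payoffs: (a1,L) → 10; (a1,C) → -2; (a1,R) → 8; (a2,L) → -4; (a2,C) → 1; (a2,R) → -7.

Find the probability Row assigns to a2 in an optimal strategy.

Row minima: a1 → -2, a2 → -7; maximin = -2.
Column maxima: L → 10, C → 1, R → 8; minimax = 1.
-2 ≠ 1, so there is no saddle point; optimal play is mixed.
L is strictly dominated by R (it gives Row strictly more in every row), so Column never plays it.
On the remaining 2×2 (a1, a2 vs C, R):
Let Row play a1 with probability p. Expected payoff against C: (-2)p + 1(1−p) = −3p + 1; against R: 8p + (-7)(1−p) = 15p − 7.
Setting these equal: −3p + 1 = 15p − 7 ⇒ −18p = -8 ⇒ p = 4/9, and the value is (-3)·(4/9) + 1 = -1/3.
For Column: with q = P(C), equating a1's and a2's payoffs gives −10q + 8 = 8q − 7 ⇒ q = 5/6.

5/9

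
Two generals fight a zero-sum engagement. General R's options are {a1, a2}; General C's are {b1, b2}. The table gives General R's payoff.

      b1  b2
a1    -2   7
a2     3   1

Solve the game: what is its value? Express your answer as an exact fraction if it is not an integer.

23/11

Row minima: a1 → -2, a2 → 1; maximin = 1.
Column maxima: b1 → 3, b2 → 7; minimax = 3.
1 ≠ 3, so there is no saddle point; optimal play is mixed.
Let General R play a1 with probability p. Expected payoff against b1: (-2)p + 3(1−p) = −5p + 3; against b2: 7p + 1(1−p) = 6p + 1.
Setting these equal: −5p + 3 = 6p + 1 ⇒ −11p = -2 ⇒ p = 2/11, and the value is (-5)·(2/11) + 3 = 23/11.
For General C: with q = P(b1), equating a1's and a2's payoffs gives −9q + 7 = 2q + 1 ⇒ q = 6/11.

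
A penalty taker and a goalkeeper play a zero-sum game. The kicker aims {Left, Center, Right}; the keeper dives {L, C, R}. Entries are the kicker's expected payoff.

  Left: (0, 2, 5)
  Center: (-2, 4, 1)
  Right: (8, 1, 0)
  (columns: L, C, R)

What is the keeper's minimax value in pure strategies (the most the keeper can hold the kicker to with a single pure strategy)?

Column maxima: L → 8, C → 4, R → 5.
The smallest of these is 4.

4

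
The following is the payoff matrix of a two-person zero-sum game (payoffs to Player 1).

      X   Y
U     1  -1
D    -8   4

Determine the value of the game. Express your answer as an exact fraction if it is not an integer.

Row minima: U → -1, D → -8; maximin = -1.
Column maxima: X → 1, Y → 4; minimax = 1.
-1 ≠ 1, so there is no saddle point; optimal play is mixed.
Let Player 1 play U with probability p. Expected payoff against X: 1p + (-8)(1−p) = 9p − 8; against Y: (-1)p + 4(1−p) = −5p + 4.
Setting these equal: 9p − 8 = −5p + 4 ⇒ 14p = 12 ⇒ p = 6/7, and the value is (9)·(6/7) − 8 = -2/7.
For Player 2: with q = P(X), equating U's and D's payoffs gives 2q − 1 = −12q + 4 ⇒ q = 5/14.

-2/7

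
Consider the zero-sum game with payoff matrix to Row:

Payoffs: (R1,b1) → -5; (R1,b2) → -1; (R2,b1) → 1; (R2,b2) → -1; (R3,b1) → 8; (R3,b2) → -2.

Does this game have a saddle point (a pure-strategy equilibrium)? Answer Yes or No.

Yes

Row minima: R1 → -5, R2 → -1, R3 → -2; maximin = -1.
Column maxima: b1 → 8, b2 → -1; minimax = -1.
maximin = minimax = -1, so a saddle point exists.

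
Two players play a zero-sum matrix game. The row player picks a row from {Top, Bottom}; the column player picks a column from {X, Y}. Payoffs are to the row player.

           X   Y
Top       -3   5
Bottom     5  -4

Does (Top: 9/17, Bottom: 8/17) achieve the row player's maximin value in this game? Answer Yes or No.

Against X this mix gives (9/17)·(-3) + (8/17)·5 = 13/17.
Against Y this mix gives (9/17)·5 + (8/17)·(-4) = 13/17.
All of the column player's active replies (X, Y) yield 13/17, and no column does worse for the row player. The mix makes the column player indifferent and guarantees 13/17, so it is optimal.

Yes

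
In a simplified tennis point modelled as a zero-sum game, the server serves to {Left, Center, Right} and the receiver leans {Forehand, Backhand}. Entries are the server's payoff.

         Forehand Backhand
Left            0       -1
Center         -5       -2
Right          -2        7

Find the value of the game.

Row minima: Left → -1, Center → -5, Right → -2; maximin = -1.
Column maxima: Forehand → 0, Backhand → 7; minimax = 0.
-1 ≠ 0, so there is no saddle point; optimal play is mixed.
Center is strictly dominated by Left, so the server never plays it.
On the remaining 2×2 (Left, Right vs Forehand, Backhand):
Let the server play Left with probability p. Expected payoff against Forehand: 0p + (-2)(1−p) = 2p − 2; against Backhand: (-1)p + 7(1−p) = −8p + 7.
Setting these equal: 2p − 2 = −8p + 7 ⇒ 10p = 9 ⇒ p = 9/10, and the value is (2)·(9/10) − 2 = -1/5.
For the receiver: with q = P(Forehand), equating Left's and Right's payoffs gives q − 1 = −9q + 7 ⇒ q = 4/5.

-1/5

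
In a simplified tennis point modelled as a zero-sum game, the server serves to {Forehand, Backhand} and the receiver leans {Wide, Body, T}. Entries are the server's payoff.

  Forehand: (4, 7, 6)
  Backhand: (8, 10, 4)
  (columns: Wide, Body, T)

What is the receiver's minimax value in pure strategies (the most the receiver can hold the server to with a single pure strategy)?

6

Column maxima: Wide → 8, Body → 10, T → 6.
The smallest of these is 6.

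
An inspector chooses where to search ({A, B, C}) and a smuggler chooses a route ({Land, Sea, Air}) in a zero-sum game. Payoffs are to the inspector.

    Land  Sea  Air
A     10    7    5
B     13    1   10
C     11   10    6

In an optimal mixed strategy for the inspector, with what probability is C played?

9/13

Row minima: A → 5, B → 1, C → 6; maximin = 6.
Column maxima: Land → 13, Sea → 10, Air → 10; minimax = 10.
6 ≠ 10, so there is no saddle point; optimal play is mixed.
A is strictly dominated by C, so the inspector never plays it.
Land is strictly dominated by Sea (it gives the inspector strictly more in every row), so the smuggler never plays it.
On the remaining 2×2 (B, C vs Sea, Air):
Let the inspector play B with probability p. Expected payoff against Sea: 1p + 10(1−p) = −9p + 10; against Air: 10p + 6(1−p) = 4p + 6.
Setting these equal: −9p + 10 = 4p + 6 ⇒ −13p = -4 ⇒ p = 4/13, and the value is (-9)·(4/13) + 10 = 94/13.
For the smuggler: with q = P(Sea), equating B's and C's payoffs gives −9q + 10 = 4q + 6 ⇒ q = 4/13.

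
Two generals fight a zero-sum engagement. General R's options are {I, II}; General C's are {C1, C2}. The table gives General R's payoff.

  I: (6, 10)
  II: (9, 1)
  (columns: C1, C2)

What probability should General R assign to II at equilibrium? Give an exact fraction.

1/3

Row minima: I → 6, II → 1; maximin = 6.
Column maxima: C1 → 9, C2 → 10; minimax = 9.
6 ≠ 9, so there is no saddle point; optimal play is mixed.
Let General R play I with probability p. Expected payoff against C1: 6p + 9(1−p) = −3p + 9; against C2: 10p + 1(1−p) = 9p + 1.
Setting these equal: −3p + 9 = 9p + 1 ⇒ −12p = -8 ⇒ p = 2/3, and the value is (-3)·(2/3) + 9 = 7.
For General C: with q = P(C1), equating I's and II's payoffs gives −4q + 10 = 8q + 1 ⇒ q = 3/4.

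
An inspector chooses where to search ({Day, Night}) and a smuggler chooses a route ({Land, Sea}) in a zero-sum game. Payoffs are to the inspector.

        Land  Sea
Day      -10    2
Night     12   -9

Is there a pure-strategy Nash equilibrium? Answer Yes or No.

Row minima: Day → -10, Night → -9; maximin = -9.
Column maxima: Land → 12, Sea → 2; minimax = 2.
-9 ≠ 2, so no pure-strategy equilibrium exists.

No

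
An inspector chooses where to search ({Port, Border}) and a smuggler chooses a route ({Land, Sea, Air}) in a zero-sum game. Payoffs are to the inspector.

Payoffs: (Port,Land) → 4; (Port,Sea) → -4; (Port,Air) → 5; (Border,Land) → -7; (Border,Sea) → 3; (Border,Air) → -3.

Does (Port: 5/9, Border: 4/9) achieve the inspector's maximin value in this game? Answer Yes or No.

Against Land this mix gives (5/9)·4 + (4/9)·(-7) = -8/9.
Against Sea this mix gives (5/9)·(-4) + (4/9)·3 = -8/9.
Against Air this mix gives (5/9)·5 + (4/9)·(-3) = 13/9.
All of the smuggler's active replies (Land, Sea) yield -8/9, and no column does worse for the inspector. The mix makes the smuggler indifferent and guarantees -8/9, so it is optimal.

Yes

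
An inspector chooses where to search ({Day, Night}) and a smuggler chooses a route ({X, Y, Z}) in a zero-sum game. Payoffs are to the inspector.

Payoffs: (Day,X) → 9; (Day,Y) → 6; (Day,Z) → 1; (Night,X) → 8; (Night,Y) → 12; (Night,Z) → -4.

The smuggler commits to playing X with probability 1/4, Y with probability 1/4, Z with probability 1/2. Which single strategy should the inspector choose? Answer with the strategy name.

Day

Expected payoff of Day: (1/4)·9 + (1/4)·6 + (1/2)·1 = 17/4.
Expected payoff of Night: (1/4)·8 + (1/4)·12 + (1/2)·(-4) = 3.
The largest is 17/4, so the inspector's best response is Day.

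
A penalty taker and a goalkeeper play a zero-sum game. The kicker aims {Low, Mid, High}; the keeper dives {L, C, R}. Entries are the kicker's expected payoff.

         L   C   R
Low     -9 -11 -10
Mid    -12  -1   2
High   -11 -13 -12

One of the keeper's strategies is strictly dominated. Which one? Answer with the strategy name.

R

C holds the kicker's payoff strictly below R in every row: -11 < -10, -1 < 2, -13 < -12.
So R is strictly dominated for the keeper.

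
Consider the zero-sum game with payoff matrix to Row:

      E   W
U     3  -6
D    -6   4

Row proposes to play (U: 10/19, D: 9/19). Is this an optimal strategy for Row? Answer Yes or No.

Yes

Against E this mix gives (10/19)·3 + (9/19)·(-6) = -24/19.
Against W this mix gives (10/19)·(-6) + (9/19)·4 = -24/19.
All of Column's active replies (E, W) yield -24/19, and no column does worse for Row. The mix makes Column indifferent and guarantees -24/19, so it is optimal.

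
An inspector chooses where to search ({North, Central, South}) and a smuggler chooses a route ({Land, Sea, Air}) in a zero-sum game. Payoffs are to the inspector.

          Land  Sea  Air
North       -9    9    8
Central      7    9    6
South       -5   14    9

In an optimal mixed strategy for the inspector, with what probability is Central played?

Row minima: North → -9, Central → 6, South → -5; maximin = 6.
Column maxima: Land → 7, Sea → 14, Air → 9; minimax = 7.
6 ≠ 7, so there is no saddle point; optimal play is mixed.
North is strictly dominated by South, so the inspector never plays it.
Sea is strictly dominated by Land (it gives the inspector strictly more in every row), so the smuggler never plays it.
On the remaining 2×2 (Central, South vs Land, Air):
Let the inspector play Central with probability p. Expected payoff against Land: 7p + (-5)(1−p) = 12p − 5; against Air: 6p + 9(1−p) = −3p + 9.
Setting these equal: 12p − 5 = −3p + 9 ⇒ 15p = 14 ⇒ p = 14/15, and the value is (12)·(14/15) − 5 = 31/5.
For the smuggler: with q = P(Land), equating Central's and South's payoffs gives q + 6 = −14q + 9 ⇒ q = 1/5.

14/15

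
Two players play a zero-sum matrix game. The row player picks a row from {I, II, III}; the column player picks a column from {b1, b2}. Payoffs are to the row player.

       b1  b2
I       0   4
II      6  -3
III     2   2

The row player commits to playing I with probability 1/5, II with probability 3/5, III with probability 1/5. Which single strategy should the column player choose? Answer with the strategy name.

b2

If the column player plays b1, the row player's expected payoff is (1/5)·0 + (3/5)·6 + (1/5)·2 = 4.
If the column player plays b2, the row player's expected payoff is (1/5)·4 + (3/5)·(-3) + (1/5)·2 = -3/5.
The column player minimizes the row player's payoff; the smallest is -3/5, so the best response is b2.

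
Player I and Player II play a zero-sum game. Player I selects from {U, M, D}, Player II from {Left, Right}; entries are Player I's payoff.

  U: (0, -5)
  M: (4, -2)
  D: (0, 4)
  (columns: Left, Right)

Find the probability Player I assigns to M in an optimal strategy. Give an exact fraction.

Row minima: U → -5, M → -2, D → 0; maximin = 0.
Column maxima: Left → 4, Right → 4; minimax = 4.
0 ≠ 4, so there is no saddle point; optimal play is mixed.
U is strictly dominated by M, so Player I never plays it.
On the remaining 2×2 (M, D vs Left, Right):
Let Player I play M with probability p. Expected payoff against Left: 4p + 0(1−p) = 4p; against Right: (-2)p + 4(1−p) = −6p + 4.
Setting these equal: 4p = −6p + 4 ⇒ 10p = 4 ⇒ p = 2/5, and the value is (4)·(2/5) = 8/5.
For Player II: with q = P(Left), equating M's and D's payoffs gives 6q − 2 = −4q + 4 ⇒ q = 3/5.

2/5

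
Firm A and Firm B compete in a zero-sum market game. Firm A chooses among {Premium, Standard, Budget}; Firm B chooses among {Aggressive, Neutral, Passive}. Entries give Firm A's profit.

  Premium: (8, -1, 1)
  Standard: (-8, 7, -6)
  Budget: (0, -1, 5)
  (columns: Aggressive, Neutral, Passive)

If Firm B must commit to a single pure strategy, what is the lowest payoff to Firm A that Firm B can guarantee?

5

Column maxima: Aggressive → 8, Neutral → 7, Passive → 5.
The smallest of these is 5.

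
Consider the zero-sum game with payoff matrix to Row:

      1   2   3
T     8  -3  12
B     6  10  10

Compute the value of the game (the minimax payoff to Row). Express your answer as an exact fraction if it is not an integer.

98/15

Row minima: T → -3, B → 6; maximin = 6.
Column maxima: 1 → 8, 2 → 10, 3 → 12; minimax = 8.
6 ≠ 8, so there is no saddle point; optimal play is mixed.
3 is strictly dominated by 1 (it gives Row strictly more in every row), so Column never plays it.
On the remaining 2×2 (T, B vs 1, 2):
Let Row play T with probability p. Expected payoff against 1: 8p + 6(1−p) = 2p + 6; against 2: (-3)p + 10(1−p) = −13p + 10.
Setting these equal: 2p + 6 = −13p + 10 ⇒ 15p = 4 ⇒ p = 4/15, and the value is (2)·(4/15) + 6 = 98/15.
For Column: with q = P(1), equating T's and B's payoffs gives 11q − 3 = −4q + 10 ⇒ q = 13/15.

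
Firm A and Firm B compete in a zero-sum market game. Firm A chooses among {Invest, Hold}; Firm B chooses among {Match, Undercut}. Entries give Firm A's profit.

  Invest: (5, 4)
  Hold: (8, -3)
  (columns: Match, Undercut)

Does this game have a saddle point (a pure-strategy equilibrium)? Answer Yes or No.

Yes

Row minima: Invest → 4, Hold → -3; maximin = 4.
Column maxima: Match → 8, Undercut → 4; minimax = 4.
maximin = minimax = 4, so a saddle point exists.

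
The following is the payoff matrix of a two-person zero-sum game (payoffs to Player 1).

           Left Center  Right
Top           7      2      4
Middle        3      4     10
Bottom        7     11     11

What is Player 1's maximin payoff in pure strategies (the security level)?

7

Row minima: Top → 2, Middle → 3, Bottom → 7.
The best of these is 7.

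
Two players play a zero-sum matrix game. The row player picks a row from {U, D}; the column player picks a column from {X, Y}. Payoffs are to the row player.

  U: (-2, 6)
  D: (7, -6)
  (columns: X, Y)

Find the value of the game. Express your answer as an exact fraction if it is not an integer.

10/7

Row minima: U → -2, D → -6; maximin = -2.
Column maxima: X → 7, Y → 6; minimax = 6.
-2 ≠ 6, so there is no saddle point; optimal play is mixed.
Let the row player play U with probability p. Expected payoff against X: (-2)p + 7(1−p) = −9p + 7; against Y: 6p + (-6)(1−p) = 12p − 6.
Setting these equal: −9p + 7 = 12p − 6 ⇒ −21p = -13 ⇒ p = 13/21, and the value is (-9)·(13/21) + 7 = 10/7.
For the column player: with q = P(X), equating U's and D's payoffs gives −8q + 6 = 13q − 6 ⇒ q = 4/7.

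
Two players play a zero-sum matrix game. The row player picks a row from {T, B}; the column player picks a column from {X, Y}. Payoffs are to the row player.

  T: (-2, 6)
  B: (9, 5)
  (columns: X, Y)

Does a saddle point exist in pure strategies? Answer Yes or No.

Row minima: T → -2, B → 5; maximin = 5.
Column maxima: X → 9, Y → 6; minimax = 6.
5 ≠ 6, so no pure-strategy equilibrium exists.

No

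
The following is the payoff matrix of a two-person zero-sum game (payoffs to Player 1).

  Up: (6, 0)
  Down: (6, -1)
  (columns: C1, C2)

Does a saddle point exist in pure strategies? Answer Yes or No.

Row minima: Up → 0, Down → -1; maximin = 0.
Column maxima: C1 → 6, C2 → 0; minimax = 0.
maximin = minimax = 0, so a saddle point exists.

Yes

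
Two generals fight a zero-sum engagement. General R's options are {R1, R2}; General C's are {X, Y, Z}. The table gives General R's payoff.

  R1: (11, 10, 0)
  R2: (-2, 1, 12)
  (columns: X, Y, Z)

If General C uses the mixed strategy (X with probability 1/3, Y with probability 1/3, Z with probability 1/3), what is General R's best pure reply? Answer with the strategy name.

Expected payoff of R1: (1/3)·11 + (1/3)·10 + (1/3)·0 = 7.
Expected payoff of R2: (1/3)·(-2) + (1/3)·1 + (1/3)·12 = 11/3.
The largest is 7, so General R's best response is R1.

R1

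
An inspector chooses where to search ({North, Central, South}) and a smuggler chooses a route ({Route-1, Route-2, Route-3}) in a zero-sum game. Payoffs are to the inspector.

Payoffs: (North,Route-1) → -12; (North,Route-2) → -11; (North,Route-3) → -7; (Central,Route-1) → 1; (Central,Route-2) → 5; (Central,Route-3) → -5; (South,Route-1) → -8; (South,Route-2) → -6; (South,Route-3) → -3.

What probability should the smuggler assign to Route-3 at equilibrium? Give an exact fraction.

9/11

Row minima: North → -12, Central → -5, South → -8; maximin = -5.
Column maxima: Route-1 → 1, Route-2 → 5, Route-3 → -3; minimax = -3.
-5 ≠ -3, so there is no saddle point; optimal play is mixed.
North is strictly dominated by Central, so the inspector never plays it.
Route-2 is strictly dominated by Route-1 (it gives the inspector strictly more in every row), so the smuggler never plays it.
On the remaining 2×2 (Central, South vs Route-1, Route-3):
Let the inspector play Central with probability p. Expected payoff against Route-1: 1p + (-8)(1−p) = 9p − 8; against Route-3: (-5)p + (-3)(1−p) = −2p − 3.
Setting these equal: 9p − 8 = −2p − 3 ⇒ 11p = 5 ⇒ p = 5/11, and the value is (9)·(5/11) − 8 = -43/11.
For the smuggler: with q = P(Route-1), equating Central's and South's payoffs gives 6q − 5 = −5q − 3 ⇒ q = 2/11.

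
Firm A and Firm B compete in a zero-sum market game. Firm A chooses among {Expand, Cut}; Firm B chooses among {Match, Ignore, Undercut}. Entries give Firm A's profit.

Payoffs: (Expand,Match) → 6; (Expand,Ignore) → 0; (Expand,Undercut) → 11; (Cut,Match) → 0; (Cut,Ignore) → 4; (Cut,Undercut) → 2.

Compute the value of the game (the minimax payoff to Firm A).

Row minima: Expand → 0, Cut → 0; maximin = 0.
Column maxima: Match → 6, Ignore → 4, Undercut → 11; minimax = 4.
0 ≠ 4, so there is no saddle point; optimal play is mixed.
Undercut is strictly dominated by Match (it gives Firm A strictly more in every row), so Firm B never plays it.
On the remaining 2×2 (Expand, Cut vs Match, Ignore):
Let Firm A play Expand with probability p. Expected payoff against Match: 6p + 0(1−p) = 6p; against Ignore: 0p + 4(1−p) = −4p + 4.
Setting these equal: 6p = −4p + 4 ⇒ 10p = 4 ⇒ p = 2/5, and the value is (6)·(2/5) = 12/5.
For Firm B: with q = P(Match), equating Expand's and Cut's payoffs gives 6q = −4q + 4 ⇒ q = 2/5.

12/5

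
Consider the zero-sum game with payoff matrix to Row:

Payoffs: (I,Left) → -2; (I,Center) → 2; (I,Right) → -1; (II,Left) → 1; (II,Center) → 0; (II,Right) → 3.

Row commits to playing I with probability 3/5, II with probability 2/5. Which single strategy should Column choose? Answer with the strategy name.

If Column plays Left, Row's expected payoff is (3/5)·(-2) + (2/5)·1 = -4/5.
If Column plays Center, Row's expected payoff is (3/5)·2 + (2/5)·0 = 6/5.
If Column plays Right, Row's expected payoff is (3/5)·(-1) + (2/5)·3 = 3/5.
Column minimizes Row's payoff; the smallest is -4/5, so the best response is Left.

Left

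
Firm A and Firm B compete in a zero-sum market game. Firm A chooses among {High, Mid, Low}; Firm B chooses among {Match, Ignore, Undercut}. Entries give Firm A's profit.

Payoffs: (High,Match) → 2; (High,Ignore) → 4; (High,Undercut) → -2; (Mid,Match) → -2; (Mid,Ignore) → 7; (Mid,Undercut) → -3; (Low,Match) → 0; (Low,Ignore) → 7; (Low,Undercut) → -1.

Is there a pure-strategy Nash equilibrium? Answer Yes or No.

Yes

Row minima: High → -2, Mid → -3, Low → -1; maximin = -1.
Column maxima: Match → 2, Ignore → 7, Undercut → -1; minimax = -1.
maximin = minimax = -1, so a saddle point exists.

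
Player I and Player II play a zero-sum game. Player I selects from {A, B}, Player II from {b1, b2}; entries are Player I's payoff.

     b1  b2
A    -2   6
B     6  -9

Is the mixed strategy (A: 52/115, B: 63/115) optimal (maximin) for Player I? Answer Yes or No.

Against b1 this mix gives (52/115)·(-2) + (63/115)·6 = 274/115.
Against b2 this mix gives (52/115)·6 + (63/115)·(-9) = -51/23.
Player II will play b2, holding Player I to -51/23. Shifting weight toward the row that does better against b2 would raise this floor (the equalizing mix achieves 18/23 against both b2 and b1), so the proposed strategy is not optimal.

No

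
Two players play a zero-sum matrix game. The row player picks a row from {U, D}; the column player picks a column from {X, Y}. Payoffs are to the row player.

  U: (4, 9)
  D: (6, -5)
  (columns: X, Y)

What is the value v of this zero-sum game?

Row minima: U → 4, D → -5; maximin = 4.
Column maxima: X → 6, Y → 9; minimax = 6.
4 ≠ 6, so there is no saddle point; optimal play is mixed.
Let the row player play U with probability p. Expected payoff against X: 4p + 6(1−p) = −2p + 6; against Y: 9p + (-5)(1−p) = 14p − 5.
Setting these equal: −2p + 6 = 14p − 5 ⇒ −16p = -11 ⇒ p = 11/16, and the value is (-2)·(11/16) + 6 = 37/8.
For the column player: with q = P(X), equating U's and D's payoffs gives −5q + 9 = 11q − 5 ⇒ q = 7/8.

37/8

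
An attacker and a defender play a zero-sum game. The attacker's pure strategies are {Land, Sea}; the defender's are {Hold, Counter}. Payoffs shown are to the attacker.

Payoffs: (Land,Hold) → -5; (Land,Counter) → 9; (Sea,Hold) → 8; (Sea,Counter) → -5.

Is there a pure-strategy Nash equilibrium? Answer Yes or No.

Row minima: Land → -5, Sea → -5; maximin = -5.
Column maxima: Hold → 8, Counter → 9; minimax = 8.
-5 ≠ 8, so no pure-strategy equilibrium exists.

No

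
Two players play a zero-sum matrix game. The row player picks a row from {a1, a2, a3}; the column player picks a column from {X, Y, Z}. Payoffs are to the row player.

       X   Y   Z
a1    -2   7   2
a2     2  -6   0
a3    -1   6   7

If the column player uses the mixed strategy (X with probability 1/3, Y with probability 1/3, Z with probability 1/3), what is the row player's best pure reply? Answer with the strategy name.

a3

Expected payoff of a1: (1/3)·(-2) + (1/3)·7 + (1/3)·2 = 7/3.
Expected payoff of a2: (1/3)·2 + (1/3)·(-6) + (1/3)·0 = -4/3.
Expected payoff of a3: (1/3)·(-1) + (1/3)·6 + (1/3)·7 = 4.
The largest is 4, so the row player's best response is a3.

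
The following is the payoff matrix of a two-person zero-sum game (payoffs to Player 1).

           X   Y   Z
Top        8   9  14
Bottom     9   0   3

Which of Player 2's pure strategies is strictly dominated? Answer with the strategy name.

Y holds Player 1's payoff strictly below Z in every row: 9 < 14, 0 < 3.
So Z is strictly dominated for Player 2.

Z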